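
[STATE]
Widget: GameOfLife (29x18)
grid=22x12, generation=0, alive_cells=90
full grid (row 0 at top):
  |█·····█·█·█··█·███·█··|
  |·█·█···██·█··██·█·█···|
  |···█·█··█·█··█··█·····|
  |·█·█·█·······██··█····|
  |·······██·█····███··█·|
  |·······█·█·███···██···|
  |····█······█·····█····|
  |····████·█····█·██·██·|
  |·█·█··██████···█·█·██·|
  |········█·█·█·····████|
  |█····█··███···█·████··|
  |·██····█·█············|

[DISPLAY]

Gen: 0                       
█·····█·█·█··█·███·█··       
·█·█···██·█··██·█·█···       
···█·█··█·█··█··█·····       
·█·█·█·······██··█····       
·······██·█····███··█·       
·······█·█·███···██···       
····█······█·····█····       
····████·█····█·██·██·       
·█·█··██████···█·█·██·       
········█·█·█·····████       
█····█··███···█·████··       
·██····█·█············       
                             
                             
                             
                             
                             


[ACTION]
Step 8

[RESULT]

Gen: 8                       
···██············██···       
··█·············█·█···       
·················█····       
··········█···········       
·········█············       
········█··█··········       
···█·····█·█··········       
··█·█·····█······█··█·       
··█··█··············█·       
···██···········██·█··       
················█·····       
······················       
                             
                             
                             
                             
                             


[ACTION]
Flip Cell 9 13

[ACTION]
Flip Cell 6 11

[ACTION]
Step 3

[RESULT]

Gen: 11                      
·················██···       
················█·█···       
·················█····       
······················       
·········█············       
·······██·██··········       
···█·····█········█···       
··█·█············█·█··       
··█··█··········█···█·       
···██··········█···█··       
················█·····       
······················       
                             
                             
                             
                             
                             


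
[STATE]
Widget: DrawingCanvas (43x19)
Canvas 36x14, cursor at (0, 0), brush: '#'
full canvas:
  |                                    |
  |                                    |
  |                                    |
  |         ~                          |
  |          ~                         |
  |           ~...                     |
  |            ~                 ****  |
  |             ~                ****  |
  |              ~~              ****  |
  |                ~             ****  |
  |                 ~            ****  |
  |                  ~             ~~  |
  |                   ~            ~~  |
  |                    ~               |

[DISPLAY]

+                                          
                                           
                                           
         ~                                 
          ~                                
           ~...                            
            ~                 ****         
             ~                ****         
              ~~              ****         
                ~             ****         
                 ~            ****         
                  ~             ~~         
                   ~            ~~         
                    ~                      
                                           
                                           
                                           
                                           
                                           


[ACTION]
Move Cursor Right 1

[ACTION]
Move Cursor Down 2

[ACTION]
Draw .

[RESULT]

                                           
                                           
 .                                         
         ~                                 
          ~                                
           ~...                            
            ~                 ****         
             ~                ****         
              ~~              ****         
                ~             ****         
                 ~            ****         
                  ~             ~~         
                   ~            ~~         
                    ~                      
                                           
                                           
                                           
                                           
                                           


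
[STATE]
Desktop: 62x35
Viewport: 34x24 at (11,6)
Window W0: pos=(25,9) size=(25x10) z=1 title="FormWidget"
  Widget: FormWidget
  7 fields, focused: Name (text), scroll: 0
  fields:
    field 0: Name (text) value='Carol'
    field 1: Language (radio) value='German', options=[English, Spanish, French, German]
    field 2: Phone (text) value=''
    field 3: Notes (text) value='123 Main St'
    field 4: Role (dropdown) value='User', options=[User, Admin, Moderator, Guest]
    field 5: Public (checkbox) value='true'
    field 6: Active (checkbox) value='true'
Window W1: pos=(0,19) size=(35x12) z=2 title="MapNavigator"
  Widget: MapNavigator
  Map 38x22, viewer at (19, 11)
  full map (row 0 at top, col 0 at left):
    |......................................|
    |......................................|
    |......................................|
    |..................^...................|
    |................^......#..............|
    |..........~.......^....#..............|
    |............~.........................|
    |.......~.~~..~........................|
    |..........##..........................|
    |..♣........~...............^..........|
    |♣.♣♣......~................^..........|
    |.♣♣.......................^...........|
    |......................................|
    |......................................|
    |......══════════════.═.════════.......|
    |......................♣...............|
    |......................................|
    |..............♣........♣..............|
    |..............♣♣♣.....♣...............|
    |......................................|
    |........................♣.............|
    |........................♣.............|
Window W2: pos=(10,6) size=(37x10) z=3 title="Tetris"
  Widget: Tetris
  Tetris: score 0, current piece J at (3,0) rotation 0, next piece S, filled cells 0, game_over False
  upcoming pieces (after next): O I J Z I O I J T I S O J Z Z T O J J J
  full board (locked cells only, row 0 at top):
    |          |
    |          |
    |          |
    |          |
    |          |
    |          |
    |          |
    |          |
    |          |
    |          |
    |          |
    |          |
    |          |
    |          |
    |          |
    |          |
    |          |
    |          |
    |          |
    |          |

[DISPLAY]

━━━━━━━━━━━━━━━━━━━━━━━━━━━━━━━━━━
 Tetris                           
──────────────────────────────────
          │Next:                  
          │ ░░                    
          │░░                     
          │                       
          │                       
          │                       
━━━━━━━━━━━━━━━━━━━━━━━━━━━━━━━━━━
              ┃  Role:       [User
              ┃  Public:     [x]  
              ┗━━━━━━━━━━━━━━━━━━━
━━━━━━━━━━━━━━━━━━━━━━━┓          
tor                    ┃          
───────────────────────┨          
~......................┃          
.......................┃          
..............^........┃          
..............^........┃          
......@......^.........┃          
.......................┃          
.......................┃          
═══════.═.════════.....┃          


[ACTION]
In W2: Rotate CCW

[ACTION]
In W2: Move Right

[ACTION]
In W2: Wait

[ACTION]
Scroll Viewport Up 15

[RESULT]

                                  
                                  
                                  
                                  
                                  
                                  
━━━━━━━━━━━━━━━━━━━━━━━━━━━━━━━━━━
 Tetris                           
──────────────────────────────────
          │Next:                  
          │ ░░                    
          │░░                     
          │                       
          │                       
          │                       
━━━━━━━━━━━━━━━━━━━━━━━━━━━━━━━━━━
              ┃  Role:       [User
              ┃  Public:     [x]  
              ┗━━━━━━━━━━━━━━━━━━━
━━━━━━━━━━━━━━━━━━━━━━━┓          
tor                    ┃          
───────────────────────┨          
~......................┃          
.......................┃          


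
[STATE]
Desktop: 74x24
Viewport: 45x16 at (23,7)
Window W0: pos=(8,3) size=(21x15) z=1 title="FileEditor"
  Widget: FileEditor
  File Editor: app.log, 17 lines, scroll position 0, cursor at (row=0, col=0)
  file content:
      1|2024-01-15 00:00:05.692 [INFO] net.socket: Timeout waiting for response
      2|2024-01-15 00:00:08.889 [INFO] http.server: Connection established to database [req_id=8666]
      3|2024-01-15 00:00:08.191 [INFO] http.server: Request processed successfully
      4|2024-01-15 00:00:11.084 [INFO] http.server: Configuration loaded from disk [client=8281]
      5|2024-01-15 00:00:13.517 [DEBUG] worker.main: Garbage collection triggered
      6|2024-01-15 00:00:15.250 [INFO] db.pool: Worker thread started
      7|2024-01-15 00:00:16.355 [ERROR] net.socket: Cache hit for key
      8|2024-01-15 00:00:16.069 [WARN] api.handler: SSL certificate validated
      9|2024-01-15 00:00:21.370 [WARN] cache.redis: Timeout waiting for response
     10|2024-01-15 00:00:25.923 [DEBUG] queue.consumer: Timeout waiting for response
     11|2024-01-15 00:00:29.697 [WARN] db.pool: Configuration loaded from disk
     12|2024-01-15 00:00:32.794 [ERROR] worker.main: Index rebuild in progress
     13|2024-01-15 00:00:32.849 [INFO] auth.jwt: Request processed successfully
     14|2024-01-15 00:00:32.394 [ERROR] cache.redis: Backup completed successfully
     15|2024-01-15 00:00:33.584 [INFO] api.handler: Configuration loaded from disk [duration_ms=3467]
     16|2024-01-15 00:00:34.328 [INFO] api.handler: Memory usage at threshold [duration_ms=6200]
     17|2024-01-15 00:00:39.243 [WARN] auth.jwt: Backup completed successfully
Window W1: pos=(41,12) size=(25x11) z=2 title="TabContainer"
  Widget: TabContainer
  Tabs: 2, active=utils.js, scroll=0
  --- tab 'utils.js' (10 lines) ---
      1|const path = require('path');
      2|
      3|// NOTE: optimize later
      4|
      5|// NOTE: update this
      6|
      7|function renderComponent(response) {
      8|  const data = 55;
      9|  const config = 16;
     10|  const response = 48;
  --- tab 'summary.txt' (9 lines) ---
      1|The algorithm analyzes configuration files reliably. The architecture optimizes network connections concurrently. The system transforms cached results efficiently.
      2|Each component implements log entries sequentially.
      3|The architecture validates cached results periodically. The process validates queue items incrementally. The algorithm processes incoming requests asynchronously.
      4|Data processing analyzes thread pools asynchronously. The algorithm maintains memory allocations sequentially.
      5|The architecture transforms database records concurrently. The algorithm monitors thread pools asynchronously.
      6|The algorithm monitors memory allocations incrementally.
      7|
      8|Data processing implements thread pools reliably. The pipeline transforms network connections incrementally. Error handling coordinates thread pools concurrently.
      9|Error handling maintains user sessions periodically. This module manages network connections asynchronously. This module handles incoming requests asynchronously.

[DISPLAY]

00:0█┃                                       
00:0░┃                                       
00:1░┃                                       
00:1░┃                                       
00:1░┃                                       
00:1░┃            ┏━━━━━━━━━━━━━━━━━━━━━━━┓  
00:1░┃            ┃ TabContainer          ┃  
00:2░┃            ┠───────────────────────┨  
00:2░┃            ┃[utils.js]│ summary.txt┃  
00:2▼┃            ┃───────────────────────┃  
━━━━━┛            ┃const path = require('p┃  
                  ┃                       ┃  
                  ┃// NOTE: optimize later┃  
                  ┃                       ┃  
                  ┃// NOTE: update this   ┃  
                  ┗━━━━━━━━━━━━━━━━━━━━━━━┛  


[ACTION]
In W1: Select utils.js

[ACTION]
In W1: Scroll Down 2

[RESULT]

00:0█┃                                       
00:0░┃                                       
00:1░┃                                       
00:1░┃                                       
00:1░┃                                       
00:1░┃            ┏━━━━━━━━━━━━━━━━━━━━━━━┓  
00:1░┃            ┃ TabContainer          ┃  
00:2░┃            ┠───────────────────────┨  
00:2░┃            ┃[utils.js]│ summary.txt┃  
00:2▼┃            ┃───────────────────────┃  
━━━━━┛            ┃// NOTE: optimize later┃  
                  ┃                       ┃  
                  ┃// NOTE: update this   ┃  
                  ┃                       ┃  
                  ┃function renderComponen┃  
                  ┗━━━━━━━━━━━━━━━━━━━━━━━┛  


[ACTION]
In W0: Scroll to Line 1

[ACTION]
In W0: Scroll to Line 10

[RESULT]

00:1░┃                                       
00:2░┃                                       
00:2░┃                                       
00:2░┃                                       
00:3░┃                                       
00:3░┃            ┏━━━━━━━━━━━━━━━━━━━━━━━┓  
00:3░┃            ┃ TabContainer          ┃  
00:3░┃            ┠───────────────────────┨  
00:3█┃            ┃[utils.js]│ summary.txt┃  
00:3▼┃            ┃───────────────────────┃  
━━━━━┛            ┃// NOTE: optimize later┃  
                  ┃                       ┃  
                  ┃// NOTE: update this   ┃  
                  ┃                       ┃  
                  ┃function renderComponen┃  
                  ┗━━━━━━━━━━━━━━━━━━━━━━━┛  


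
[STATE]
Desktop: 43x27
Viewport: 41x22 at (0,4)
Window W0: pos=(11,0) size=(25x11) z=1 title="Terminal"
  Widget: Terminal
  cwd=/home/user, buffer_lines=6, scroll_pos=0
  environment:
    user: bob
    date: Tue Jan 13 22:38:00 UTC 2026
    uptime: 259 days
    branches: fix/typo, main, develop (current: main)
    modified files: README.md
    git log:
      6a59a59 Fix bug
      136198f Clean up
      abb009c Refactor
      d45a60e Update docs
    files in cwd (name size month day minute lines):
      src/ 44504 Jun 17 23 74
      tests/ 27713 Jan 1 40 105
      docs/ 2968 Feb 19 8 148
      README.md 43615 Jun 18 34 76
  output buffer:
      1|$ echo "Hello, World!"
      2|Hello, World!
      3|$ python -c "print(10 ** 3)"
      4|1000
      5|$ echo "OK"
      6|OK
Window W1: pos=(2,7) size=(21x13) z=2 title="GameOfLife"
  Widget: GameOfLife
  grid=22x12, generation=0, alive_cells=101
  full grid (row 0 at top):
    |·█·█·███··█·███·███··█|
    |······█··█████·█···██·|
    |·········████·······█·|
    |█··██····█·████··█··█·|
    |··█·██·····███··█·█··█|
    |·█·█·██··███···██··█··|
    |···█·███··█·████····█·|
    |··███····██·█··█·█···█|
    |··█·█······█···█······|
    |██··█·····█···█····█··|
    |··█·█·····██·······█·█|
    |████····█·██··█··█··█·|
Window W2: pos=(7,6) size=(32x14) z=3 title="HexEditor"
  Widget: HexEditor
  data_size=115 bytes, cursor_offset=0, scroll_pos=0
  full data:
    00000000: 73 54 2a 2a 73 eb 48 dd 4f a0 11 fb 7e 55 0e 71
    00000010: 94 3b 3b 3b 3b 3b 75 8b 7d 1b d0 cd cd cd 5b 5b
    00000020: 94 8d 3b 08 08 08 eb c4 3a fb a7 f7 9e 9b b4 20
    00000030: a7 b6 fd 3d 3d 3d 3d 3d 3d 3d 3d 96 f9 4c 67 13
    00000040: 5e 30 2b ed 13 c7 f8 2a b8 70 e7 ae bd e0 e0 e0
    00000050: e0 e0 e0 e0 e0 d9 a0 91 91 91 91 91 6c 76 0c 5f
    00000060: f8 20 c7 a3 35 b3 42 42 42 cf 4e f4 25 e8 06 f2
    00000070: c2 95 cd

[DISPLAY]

           ┃Hello, World!          ┃     
           ┃$ python -c "print(10 *┃     
       ┏━━━━━━━━━━━━━━━━━━━━━━━━━━━━━━┓  
  ┏━━━━┃ HexEditor                    ┃  
  ┃ Gam┠──────────────────────────────┨  
  ┠────┃00000000  73 54 2a 2a 73 eb 48┃  
  ┃Gen:┃00000010  94 3b 3b 3b 3b 3b 75┃  
  ┃····┃00000020  94 8d 3b 08 08 08 eb┃  
  ┃··██┃00000030  a7 b6 fd 3d 3d 3d 3d┃  
  ┃·█·█┃00000040  5e 30 2b ed 13 c7 f8┃  
  ┃█·█·┃00000050  e0 e0 e0 e0 e0 d9 a0┃  
  ┃··█·┃00000060  f8 20 c7 a3 35 b3 42┃  
  ┃·███┃00000070  c2 95 cd            ┃  
  ┃·█·█┃                              ┃  
  ┃█··█┃                              ┃  
  ┗━━━━┗━━━━━━━━━━━━━━━━━━━━━━━━━━━━━━┛  
                                         
                                         
                                         
                                         
                                         
                                         


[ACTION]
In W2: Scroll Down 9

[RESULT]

           ┃Hello, World!          ┃     
           ┃$ python -c "print(10 *┃     
       ┏━━━━━━━━━━━━━━━━━━━━━━━━━━━━━━┓  
  ┏━━━━┃ HexEditor                    ┃  
  ┃ Gam┠──────────────────────────────┨  
  ┠────┃00000070  c2 95 cd            ┃  
  ┃Gen:┃                              ┃  
  ┃····┃                              ┃  
  ┃··██┃                              ┃  
  ┃·█·█┃                              ┃  
  ┃█·█·┃                              ┃  
  ┃··█·┃                              ┃  
  ┃·███┃                              ┃  
  ┃·█·█┃                              ┃  
  ┃█··█┃                              ┃  
  ┗━━━━┗━━━━━━━━━━━━━━━━━━━━━━━━━━━━━━┛  
                                         
                                         
                                         
                                         
                                         
                                         


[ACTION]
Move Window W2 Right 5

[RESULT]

           ┃Hello, World!          ┃     
           ┃$ python -c "print(10 *┃     
           ┏━━━━━━━━━━━━━━━━━━━━━━━━━━━━━
  ┏━━━━━━━━┃ HexEditor                   
  ┃ GameOfL┠─────────────────────────────
  ┠────────┃00000070  c2 95 cd           
  ┃Gen: 0  ┃                             
  ┃········┃                             
  ┃··██····┃                             
  ┃·█·██···┃                             
  ┃█·█·██··┃                             
  ┃··█·███·┃                             
  ┃·███····┃                             
  ┃·█·█····┃                             
  ┃█··█····┃                             
  ┗━━━━━━━━┗━━━━━━━━━━━━━━━━━━━━━━━━━━━━━
                                         
                                         
                                         
                                         
                                         
                                         


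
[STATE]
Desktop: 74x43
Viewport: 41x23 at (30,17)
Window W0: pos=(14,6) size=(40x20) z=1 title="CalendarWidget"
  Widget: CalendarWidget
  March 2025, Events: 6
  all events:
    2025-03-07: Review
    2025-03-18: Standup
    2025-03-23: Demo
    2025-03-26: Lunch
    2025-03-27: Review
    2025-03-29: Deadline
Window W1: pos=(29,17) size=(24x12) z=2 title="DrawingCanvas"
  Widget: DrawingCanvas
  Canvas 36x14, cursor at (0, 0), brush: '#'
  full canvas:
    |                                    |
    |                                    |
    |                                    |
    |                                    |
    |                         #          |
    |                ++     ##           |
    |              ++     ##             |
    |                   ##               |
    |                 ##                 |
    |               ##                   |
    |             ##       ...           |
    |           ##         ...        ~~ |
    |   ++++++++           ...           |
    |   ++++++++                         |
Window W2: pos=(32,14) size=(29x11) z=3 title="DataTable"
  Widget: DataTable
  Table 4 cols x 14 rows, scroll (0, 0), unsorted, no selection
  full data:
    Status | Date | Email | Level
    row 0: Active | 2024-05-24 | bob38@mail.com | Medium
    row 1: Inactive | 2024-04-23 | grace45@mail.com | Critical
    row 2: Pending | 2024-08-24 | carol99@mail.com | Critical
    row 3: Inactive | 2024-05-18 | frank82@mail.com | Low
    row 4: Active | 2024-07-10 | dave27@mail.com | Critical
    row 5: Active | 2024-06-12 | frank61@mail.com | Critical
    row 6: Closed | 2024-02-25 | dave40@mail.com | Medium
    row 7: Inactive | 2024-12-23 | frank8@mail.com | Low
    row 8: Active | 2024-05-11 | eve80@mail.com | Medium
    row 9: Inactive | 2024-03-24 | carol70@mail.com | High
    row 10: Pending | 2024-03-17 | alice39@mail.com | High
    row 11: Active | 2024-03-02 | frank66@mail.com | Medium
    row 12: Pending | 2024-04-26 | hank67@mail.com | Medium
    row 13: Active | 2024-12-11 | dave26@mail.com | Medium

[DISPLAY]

━━┃Status  │Date      │Email  ┃          
 D┃────────┼──────────┼───────┃          
──┃Active  │2024-05-24│bob38@m┃          
+ ┃Inactive│2024-04-23│grace45┃          
  ┃Pending │2024-08-24│carol99┃          
  ┃Inactive│2024-05-18│frank82┃          
  ┃Active  │2024-07-10│dave27@┃          
  ┗━━━━━━━━━━━━━━━━━━━━━━━━━━━┛          
                ++    ┃┛                 
              ++     #┃                  
                   ## ┃                  
━━━━━━━━━━━━━━━━━━━━━━┛                  
                                         
                                         
                                         
                                         
                                         
                                         
                                         
                                         
                                         
                                         
                                         


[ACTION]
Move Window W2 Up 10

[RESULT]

━━━━━━━━━━━━━━━━━━━━━━┓┃                 
 DrawingCanvas        ┃┃                 
──────────────────────┨┃                 
+                     ┃┃                 
                      ┃┃                 
                      ┃┃                 
                      ┃┃                 
                      ┃┃                 
                ++    ┃┛                 
              ++     #┃                  
                   ## ┃                  
━━━━━━━━━━━━━━━━━━━━━━┛                  
                                         
                                         
                                         
                                         
                                         
                                         
                                         
                                         
                                         
                                         
                                         


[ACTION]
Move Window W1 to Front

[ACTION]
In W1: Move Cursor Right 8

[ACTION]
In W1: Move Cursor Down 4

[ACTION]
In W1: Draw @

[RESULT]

━━━━━━━━━━━━━━━━━━━━━━┓┃                 
 DrawingCanvas        ┃┃                 
──────────────────────┨┃                 
                      ┃┃                 
                      ┃┃                 
                      ┃┃                 
                      ┃┃                 
        @             ┃┃                 
                ++    ┃┛                 
              ++     #┃                  
                   ## ┃                  
━━━━━━━━━━━━━━━━━━━━━━┛                  
                                         
                                         
                                         
                                         
                                         
                                         
                                         
                                         
                                         
                                         
                                         


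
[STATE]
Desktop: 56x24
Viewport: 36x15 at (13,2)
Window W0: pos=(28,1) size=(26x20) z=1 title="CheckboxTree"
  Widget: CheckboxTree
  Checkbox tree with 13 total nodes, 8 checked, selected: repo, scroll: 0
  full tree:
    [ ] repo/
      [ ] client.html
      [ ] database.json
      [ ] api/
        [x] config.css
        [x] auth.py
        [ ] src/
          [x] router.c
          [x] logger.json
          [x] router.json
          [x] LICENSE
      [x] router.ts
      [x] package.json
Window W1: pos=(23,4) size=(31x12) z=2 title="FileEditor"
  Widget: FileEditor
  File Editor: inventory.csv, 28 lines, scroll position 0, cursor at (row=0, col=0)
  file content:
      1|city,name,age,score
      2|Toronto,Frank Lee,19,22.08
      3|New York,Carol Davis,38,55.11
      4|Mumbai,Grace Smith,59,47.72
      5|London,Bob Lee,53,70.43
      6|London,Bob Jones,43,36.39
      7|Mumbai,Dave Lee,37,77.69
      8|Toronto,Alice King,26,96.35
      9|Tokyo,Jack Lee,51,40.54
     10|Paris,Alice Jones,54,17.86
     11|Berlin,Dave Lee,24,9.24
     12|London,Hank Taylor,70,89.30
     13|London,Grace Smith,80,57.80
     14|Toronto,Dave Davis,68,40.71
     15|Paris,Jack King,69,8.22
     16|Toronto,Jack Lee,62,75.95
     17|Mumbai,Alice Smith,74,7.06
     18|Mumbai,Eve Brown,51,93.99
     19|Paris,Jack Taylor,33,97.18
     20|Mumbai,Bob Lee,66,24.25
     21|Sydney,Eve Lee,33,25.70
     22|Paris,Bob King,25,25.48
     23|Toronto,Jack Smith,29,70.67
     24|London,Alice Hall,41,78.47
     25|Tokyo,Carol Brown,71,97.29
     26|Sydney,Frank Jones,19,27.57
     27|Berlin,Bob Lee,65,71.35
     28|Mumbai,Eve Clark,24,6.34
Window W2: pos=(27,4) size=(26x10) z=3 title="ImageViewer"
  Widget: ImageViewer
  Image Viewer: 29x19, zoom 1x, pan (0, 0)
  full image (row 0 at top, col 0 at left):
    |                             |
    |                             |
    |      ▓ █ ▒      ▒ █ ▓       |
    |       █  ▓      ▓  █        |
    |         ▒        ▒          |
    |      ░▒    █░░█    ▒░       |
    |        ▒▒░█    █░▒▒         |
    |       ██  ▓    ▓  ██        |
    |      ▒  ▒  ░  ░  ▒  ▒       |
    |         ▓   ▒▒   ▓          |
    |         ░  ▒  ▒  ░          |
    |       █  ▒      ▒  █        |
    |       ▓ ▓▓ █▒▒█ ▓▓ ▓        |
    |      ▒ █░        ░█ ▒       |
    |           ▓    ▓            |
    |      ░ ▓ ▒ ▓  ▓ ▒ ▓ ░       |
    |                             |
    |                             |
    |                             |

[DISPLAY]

               ┃ CheckboxTree       
               ┠────────────────────
          ┏━━━┏━━━━━━━━━━━━━━━━━━━━━
          ┃ Fi┃ ImageViewer         
          ┠───┠─────────────────────
          ┃█it┃                     
          ┃Tor┃                     
          ┃New┃      ▓ █ ▒      ▒ █ 
          ┃Mum┃       █  ▓      ▓  █
          ┃Lon┃         ▒        ▒  
          ┃Lon┃      ░▒    █░░█    ▒
          ┃Mum┗━━━━━━━━━━━━━━━━━━━━━
          ┃Toronto,Alice King,26,96.
          ┗━━━━━━━━━━━━━━━━━━━━━━━━━
               ┃   [x] package.json 


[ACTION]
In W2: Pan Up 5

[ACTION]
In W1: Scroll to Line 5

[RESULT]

               ┃ CheckboxTree       
               ┠────────────────────
          ┏━━━┏━━━━━━━━━━━━━━━━━━━━━
          ┃ Fi┃ ImageViewer         
          ┠───┠─────────────────────
          ┃Lon┃                     
          ┃Lon┃                     
          ┃Mum┃      ▓ █ ▒      ▒ █ 
          ┃Tor┃       █  ▓      ▓  █
          ┃Tok┃         ▒        ▒  
          ┃Par┃      ░▒    █░░█    ▒
          ┃Ber┗━━━━━━━━━━━━━━━━━━━━━
          ┃London,Hank Taylor,70,89.
          ┗━━━━━━━━━━━━━━━━━━━━━━━━━
               ┃   [x] package.json 


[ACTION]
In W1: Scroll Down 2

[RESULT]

               ┃ CheckboxTree       
               ┠────────────────────
          ┏━━━┏━━━━━━━━━━━━━━━━━━━━━
          ┃ Fi┃ ImageViewer         
          ┠───┠─────────────────────
          ┃Mum┃                     
          ┃Tor┃                     
          ┃Tok┃      ▓ █ ▒      ▒ █ 
          ┃Par┃       █  ▓      ▓  █
          ┃Ber┃         ▒        ▒  
          ┃Lon┃      ░▒    █░░█    ▒
          ┃Lon┗━━━━━━━━━━━━━━━━━━━━━
          ┃Toronto,Dave Davis,68,40.
          ┗━━━━━━━━━━━━━━━━━━━━━━━━━
               ┃   [x] package.json 


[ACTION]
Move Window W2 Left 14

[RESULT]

               ┃ CheckboxTree       
               ┠────────────────────
┏━━━━━━━━━━━━━━━━━━━━━━━━┓━━━━━━━━━━
┃ ImageViewer            ┃          
┠────────────────────────┨──────────
┃                        ┃,37,77.69 
┃                        ┃ing,26,96.
┃      ▓ █ ▒      ▒ █ ▓  ┃51,40.54  
┃       █  ▓      ▓  █   ┃es,54,17.8
┃         ▒        ▒     ┃,24,9.24  
┃      ░▒    █░░█    ▒░  ┃lor,70,89.
┗━━━━━━━━━━━━━━━━━━━━━━━━┛ith,80,57.
          ┃Toronto,Dave Davis,68,40.
          ┗━━━━━━━━━━━━━━━━━━━━━━━━━
               ┃   [x] package.json 


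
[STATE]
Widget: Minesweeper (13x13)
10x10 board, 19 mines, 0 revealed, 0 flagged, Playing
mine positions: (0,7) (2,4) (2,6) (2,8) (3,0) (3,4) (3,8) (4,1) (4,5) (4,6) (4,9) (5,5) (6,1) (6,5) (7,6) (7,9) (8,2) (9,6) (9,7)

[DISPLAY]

■■■■■■■■■■   
■■■■■■■■■■   
■■■■■■■■■■   
■■■■■■■■■■   
■■■■■■■■■■   
■■■■■■■■■■   
■■■■■■■■■■   
■■■■■■■■■■   
■■■■■■■■■■   
■■■■■■■■■■   
             
             
             


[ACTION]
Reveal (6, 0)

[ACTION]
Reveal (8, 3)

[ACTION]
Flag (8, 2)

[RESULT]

■■■■■■■■■■   
■■■■■■■■■■   
■■■■■■■■■■   
■■■■■■■■■■   
■■■■■■■■■■   
■■■■■■■■■■   
1■■■■■■■■■   
■■■■■■■■■■   
■■⚑1■■■■■■   
■■■■■■■■■■   
             
             
             


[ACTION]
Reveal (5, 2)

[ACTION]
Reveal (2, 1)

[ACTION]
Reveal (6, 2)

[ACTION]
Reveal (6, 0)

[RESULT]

■■■■■■■■■■   
■■■■■■■■■■   
■1■■■■■■■■   
■■■■■■■■■■   
■■■■■■■■■■   
■■2■■■■■■■   
1■1■■■■■■■   
■■■■■■■■■■   
■■⚑1■■■■■■   
■■■■■■■■■■   
             
             
             


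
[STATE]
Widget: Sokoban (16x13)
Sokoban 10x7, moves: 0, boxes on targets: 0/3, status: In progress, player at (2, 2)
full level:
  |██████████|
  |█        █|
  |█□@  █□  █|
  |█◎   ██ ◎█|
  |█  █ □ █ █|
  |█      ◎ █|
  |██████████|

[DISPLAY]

██████████      
█        █      
█□@  █□  █      
█◎   ██ ◎█      
█  █ □ █ █      
█      ◎ █      
██████████      
Moves: 0  0/3   
                
                
                
                
                


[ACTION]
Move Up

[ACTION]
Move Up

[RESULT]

██████████      
█ @      █      
█□   █□  █      
█◎   ██ ◎█      
█  █ □ █ █      
█      ◎ █      
██████████      
Moves: 1  0/3   
                
                
                
                
                


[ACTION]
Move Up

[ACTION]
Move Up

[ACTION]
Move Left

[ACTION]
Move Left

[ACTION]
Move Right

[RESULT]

██████████      
█ @      █      
█□   █□  █      
█◎   ██ ◎█      
█  █ □ █ █      
█      ◎ █      
██████████      
Moves: 3  0/3   
                
                
                
                
                


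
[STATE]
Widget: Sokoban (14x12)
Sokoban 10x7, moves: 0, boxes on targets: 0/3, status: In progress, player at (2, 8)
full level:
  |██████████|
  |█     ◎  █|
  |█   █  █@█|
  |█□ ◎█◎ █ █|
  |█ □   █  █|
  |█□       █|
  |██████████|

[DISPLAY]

██████████    
█     ◎  █    
█   █  █@█    
█□ ◎█◎ █ █    
█ □   █  █    
█□       █    
██████████    
Moves: 0  0/3 
              
              
              
              


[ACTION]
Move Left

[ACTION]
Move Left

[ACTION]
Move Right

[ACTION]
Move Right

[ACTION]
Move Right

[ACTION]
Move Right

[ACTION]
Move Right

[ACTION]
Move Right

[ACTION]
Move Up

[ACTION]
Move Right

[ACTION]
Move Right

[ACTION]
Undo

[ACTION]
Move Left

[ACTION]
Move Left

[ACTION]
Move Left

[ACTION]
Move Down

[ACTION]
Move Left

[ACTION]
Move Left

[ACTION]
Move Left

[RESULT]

██████████    
█     ◎  █    
█   █  █ █    
█□ ◎█◎ █@█    
█ □   █  █    
█□       █    
██████████    
Moves: 1  0/3 
              
              
              
              


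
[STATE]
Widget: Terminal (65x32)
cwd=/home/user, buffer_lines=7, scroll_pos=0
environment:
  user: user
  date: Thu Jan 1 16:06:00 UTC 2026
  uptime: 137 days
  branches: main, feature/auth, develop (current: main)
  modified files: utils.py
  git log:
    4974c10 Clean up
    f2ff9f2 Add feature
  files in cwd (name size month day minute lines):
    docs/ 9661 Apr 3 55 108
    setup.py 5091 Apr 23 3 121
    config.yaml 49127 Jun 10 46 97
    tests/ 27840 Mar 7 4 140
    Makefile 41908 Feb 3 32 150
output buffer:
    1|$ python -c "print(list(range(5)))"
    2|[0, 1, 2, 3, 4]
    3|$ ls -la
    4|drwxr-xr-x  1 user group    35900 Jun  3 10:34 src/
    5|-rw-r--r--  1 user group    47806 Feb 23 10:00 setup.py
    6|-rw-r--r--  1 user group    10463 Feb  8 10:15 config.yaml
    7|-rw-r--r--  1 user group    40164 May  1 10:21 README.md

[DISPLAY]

$ python -c "print(list(range(5)))"                              
[0, 1, 2, 3, 4]                                                  
$ ls -la                                                         
drwxr-xr-x  1 user group    35900 Jun  3 10:34 src/              
-rw-r--r--  1 user group    47806 Feb 23 10:00 setup.py          
-rw-r--r--  1 user group    10463 Feb  8 10:15 config.yaml       
-rw-r--r--  1 user group    40164 May  1 10:21 README.md         
$ █                                                              
                                                                 
                                                                 
                                                                 
                                                                 
                                                                 
                                                                 
                                                                 
                                                                 
                                                                 
                                                                 
                                                                 
                                                                 
                                                                 
                                                                 
                                                                 
                                                                 
                                                                 
                                                                 
                                                                 
                                                                 
                                                                 
                                                                 
                                                                 
                                                                 


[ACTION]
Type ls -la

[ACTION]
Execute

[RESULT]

$ python -c "print(list(range(5)))"                              
[0, 1, 2, 3, 4]                                                  
$ ls -la                                                         
drwxr-xr-x  1 user group    35900 Jun  3 10:34 src/              
-rw-r--r--  1 user group    47806 Feb 23 10:00 setup.py          
-rw-r--r--  1 user group    10463 Feb  8 10:15 config.yaml       
-rw-r--r--  1 user group    40164 May  1 10:21 README.md         
$ ls -la                                                         
drwxr-xr-x  1 user group     9661 Apr  3 10:55 docs/             
-rw-r--r--  1 user group     5091 Apr 23 10:03 setup.py          
-rw-r--r--  1 user group    49127 Jun 10 10:46 config.yaml       
drwxr-xr-x  1 user group    27840 Mar  7 10:04 tests/            
-rw-r--r--  1 user group    41908 Feb  3 10:32 Makefile          
$ █                                                              
                                                                 
                                                                 
                                                                 
                                                                 
                                                                 
                                                                 
                                                                 
                                                                 
                                                                 
                                                                 
                                                                 
                                                                 
                                                                 
                                                                 
                                                                 
                                                                 
                                                                 
                                                                 


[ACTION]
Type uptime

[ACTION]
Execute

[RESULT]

$ python -c "print(list(range(5)))"                              
[0, 1, 2, 3, 4]                                                  
$ ls -la                                                         
drwxr-xr-x  1 user group    35900 Jun  3 10:34 src/              
-rw-r--r--  1 user group    47806 Feb 23 10:00 setup.py          
-rw-r--r--  1 user group    10463 Feb  8 10:15 config.yaml       
-rw-r--r--  1 user group    40164 May  1 10:21 README.md         
$ ls -la                                                         
drwxr-xr-x  1 user group     9661 Apr  3 10:55 docs/             
-rw-r--r--  1 user group     5091 Apr 23 10:03 setup.py          
-rw-r--r--  1 user group    49127 Jun 10 10:46 config.yaml       
drwxr-xr-x  1 user group    27840 Mar  7 10:04 tests/            
-rw-r--r--  1 user group    41908 Feb  3 10:32 Makefile          
$ uptime                                                         
 10:00  up 137 days                                              
$ █                                                              
                                                                 
                                                                 
                                                                 
                                                                 
                                                                 
                                                                 
                                                                 
                                                                 
                                                                 
                                                                 
                                                                 
                                                                 
                                                                 
                                                                 
                                                                 
                                                                 
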